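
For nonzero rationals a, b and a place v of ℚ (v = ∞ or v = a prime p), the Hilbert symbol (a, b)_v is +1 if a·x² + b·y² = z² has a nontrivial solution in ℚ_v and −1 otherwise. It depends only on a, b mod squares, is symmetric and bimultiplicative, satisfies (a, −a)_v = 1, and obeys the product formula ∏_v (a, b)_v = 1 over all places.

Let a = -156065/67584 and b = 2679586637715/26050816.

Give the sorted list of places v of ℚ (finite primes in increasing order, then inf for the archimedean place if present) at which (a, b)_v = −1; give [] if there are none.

[3, 17]

Mod squares: a ≡ -4290, b ≡ 3315. Check v ∈ {∞, 2, 3, 5, 7, 11, 13, 17, 29}.
v=11: a=11^-1·(≡6), b=11^-2·(≡5) mod 11; (6|11)=-1, (5|11)=+1; (−1)^{-1·-2·5}·(-1)^-2·(+1)^-1 = +1.
v=13: a=13^1·(≡2), b=13^3·(≡6) mod 13; (2|13)=-1, (6|13)=-1; (−1)^{1·3·6}·(-1)^3·(-1)^1 = +1.
v=3: a=3^-1·(≡1), b=3^15·(≡1) mod 3; (1|3)=+1, (1|3)=+1; (−1)^{-1·15·1}·(+1)^15·(+1)^-1 = -1.
v=29: a=29^0·(≡3), b=29^-2·(≡4) mod 29; (3|29)=-1, (4|29)=+1; (−1)^{0·-2·14}·(-1)^-2·(+1)^0 = +1.
v=2: v_2(a)=-11, v_2(b)=-8; units ≡ 7, 3 (mod 8); ε·ε+αω+βω = 1·1+-11·1+-8·0 ≡ 0  ⇒  (a,b)_2 = +1.
v=17: a=17^0·(≡7), b=17^1·(≡16) mod 17; (7|17)=-1, (16|17)=+1; (−1)^{0·1·8}·(-1)^1·(+1)^0 = -1.
v=7: a=7^4·(≡2), b=7^0·(≡1) mod 7; (2|7)=+1, (1|7)=+1; (−1)^{4·0·3}·(+1)^0·(+1)^4 = +1.
v=∞: -4290 < 0 and 3315 > 0  ⇒  (a,b)_∞ = +1.
v=5: a=5^1·(≡3), b=5^1·(≡3) mod 5; (3|5)=-1, (3|5)=-1; (−1)^{1·1·2}·(-1)^1·(-1)^1 = +1.
|Ram(-4290, 3315)| = 2, even; anisotropic at {3, 17}.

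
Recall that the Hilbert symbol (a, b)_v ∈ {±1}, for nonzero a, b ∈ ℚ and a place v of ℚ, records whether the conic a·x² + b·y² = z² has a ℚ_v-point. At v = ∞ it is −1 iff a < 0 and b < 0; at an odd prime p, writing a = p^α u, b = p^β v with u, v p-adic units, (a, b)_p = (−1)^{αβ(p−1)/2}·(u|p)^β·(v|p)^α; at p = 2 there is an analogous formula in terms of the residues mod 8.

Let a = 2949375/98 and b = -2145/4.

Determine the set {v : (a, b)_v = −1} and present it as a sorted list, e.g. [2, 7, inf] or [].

Mod squares: a ≡ 78, b ≡ -2145. Check v ∈ {∞, 2, 3, 5, 7, 11, 13}.
v=5: a=5^4·(≡3), b=5^1·(≡4) mod 5; (3|5)=-1, (4|5)=+1; (−1)^{4·1·2}·(-1)^1·(+1)^4 = -1.
v=∞: 78 > 0 and -2145 < 0  ⇒  (a,b)_∞ = +1.
v=13: a=13^1·(≡11), b=13^1·(≡1) mod 13; (11|13)=-1, (1|13)=+1; (−1)^{1·1·6}·(-1)^1·(+1)^1 = -1.
v=11: a=11^2·(≡1), b=11^1·(≡9) mod 11; (1|11)=+1, (9|11)=+1; (−1)^{2·1·5}·(+1)^1·(+1)^2 = +1.
v=3: a=3^1·(≡2), b=3^1·(≡2) mod 3; (2|3)=-1, (2|3)=-1; (−1)^{1·1·1}·(-1)^1·(-1)^1 = -1.
v=2: v_2(a)=-1, v_2(b)=-2; units ≡ 7, 7 (mod 8); ε·ε+αω+βω = 1·1+-1·0+-2·0 ≡ 1  ⇒  (a,b)_2 = -1.
v=7: a=7^-2·(≡1), b=7^0·(≡1) mod 7; (1|7)=+1, (1|7)=+1; (−1)^{-2·0·3}·(+1)^0·(+1)^-2 = +1.
Ram(78, -2145) = {2, 3, 5, 13}; no ℚ_2-point on the conic.

[2, 3, 5, 13]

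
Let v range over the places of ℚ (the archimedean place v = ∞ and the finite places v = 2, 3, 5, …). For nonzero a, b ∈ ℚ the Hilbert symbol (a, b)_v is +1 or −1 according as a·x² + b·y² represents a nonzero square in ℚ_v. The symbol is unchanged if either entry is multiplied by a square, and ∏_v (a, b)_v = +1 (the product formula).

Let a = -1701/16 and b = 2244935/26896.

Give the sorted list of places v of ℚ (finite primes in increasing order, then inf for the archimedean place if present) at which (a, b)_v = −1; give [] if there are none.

[2, 3]

(a, b) ≡ (-21, 935) mod (ℚ^×)²; places V = {2, 3, 5, 7, 11, 17, 41, ∞}.
(a,b)_7: α=1, u≡1; β=4, v≡2 (mod 7); (1|7)=+1, (2|7)=+1; sign (−1)^0·+1^4·+1^1 = +1.
(a,b)_5: α=0, u≡4; β=1, v≡2 (mod 5); (4|5)=+1, (2|5)=-1; sign (−1)^0·+1^1·-1^0 = +1.
(a,b)_11: α=0, u≡3; β=1, v≡2 (mod 11); (3|11)=+1, (2|11)=-1; sign (−1)^0·+1^1·-1^0 = +1.
(a,b)_3: α=5, u≡2; β=0, v≡2 (mod 3); (2|3)=-1, (2|3)=-1; sign (−1)^0·-1^0·-1^5 = -1.
(a,b)_17: α=0, u≡1; β=1, v≡8 (mod 17); (1|17)=+1, (8|17)=+1; sign (−1)^0·+1^1·+1^0 = +1.
(a,b)_2: α=-4, β=-4; u≡3, v≡7 (mod 8); ε(u)ε(v)=1·1, αω(v)=-4·0, βω(u)=-4·1; sum ≡ 1  ⇒  -1.
(a,b)_41: α=0, u≡9; β=-2, v≡9 (mod 41); (9|41)=+1, (9|41)=+1; sign (−1)^0·+1^-2·+1^0 = +1.
(a,b)_∞: sgn(-21)=−, sgn(935)=+, so +1.
Ram(-21, 935) = {2, 3}; no ℚ_2-point on the conic.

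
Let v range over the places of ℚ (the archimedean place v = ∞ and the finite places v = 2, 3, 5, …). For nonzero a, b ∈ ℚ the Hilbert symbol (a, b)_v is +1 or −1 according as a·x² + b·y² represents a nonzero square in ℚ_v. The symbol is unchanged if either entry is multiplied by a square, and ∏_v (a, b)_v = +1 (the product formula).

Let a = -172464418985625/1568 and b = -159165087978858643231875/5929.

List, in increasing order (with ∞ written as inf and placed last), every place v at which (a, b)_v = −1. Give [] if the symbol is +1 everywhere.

[2, 13, 31, inf]

Mod squares: a ≡ -685906, b ≡ -299. Check v ∈ {∞, 2, 3, 5, 7, 11, 13, 23, 31, 37}.
v=5: a=5^4·(≡1), b=5^4·(≡1) mod 5; (1|5)=+1, (1|5)=+1; (−1)^{4·4·2}·(+1)^4·(+1)^4 = +1.
v=3: a=3^2·(≡2), b=3^4·(≡1) mod 3; (2|3)=-1, (1|3)=+1; (−1)^{2·4·1}·(-1)^4·(+1)^2 = +1.
v=23: a=23^3·(≡2), b=23^5·(≡19) mod 23; (2|23)=+1, (19|23)=-1; (−1)^{3·5·11}·(+1)^5·(-1)^3 = +1.
v=13: a=13^3·(≡5), b=13^5·(≡9) mod 13; (5|13)=-1, (9|13)=+1; (−1)^{3·5·6}·(-1)^5·(+1)^3 = -1.
v=31: a=31^1·(≡1), b=31^2·(≡23) mod 31; (1|31)=+1, (23|31)=-1; (−1)^{1·2·15}·(+1)^2·(-1)^1 = -1.
v=∞: -685906 < 0 and -299 < 0  ⇒  (a,b)_∞ = -1.
v=37: a=37^1·(≡1), b=37^2·(≡21) mod 37; (1|37)=+1, (21|37)=+1; (−1)^{1·2·18}·(+1)^2·(+1)^1 = +1.
v=7: a=7^-2·(≡6), b=7^-2·(≡2) mod 7; (6|7)=-1, (2|7)=+1; (−1)^{-2·-2·3}·(-1)^-2·(+1)^-2 = +1.
v=2: v_2(a)=-5, v_2(b)=0; units ≡ 7, 5 (mod 8); ε·ε+αω+βω = 1·0+-5·1+0·0 ≡ 1  ⇒  (a,b)_2 = -1.
v=11: a=11^0·(≡6), b=11^-2·(≡1) mod 11; (6|11)=-1, (1|11)=+1; (−1)^{0·-2·5}·(-1)^-2·(+1)^0 = +1.
(-685906, -299 / ℚ) ramifies at {2, 13, 31, ∞}: a division algebra.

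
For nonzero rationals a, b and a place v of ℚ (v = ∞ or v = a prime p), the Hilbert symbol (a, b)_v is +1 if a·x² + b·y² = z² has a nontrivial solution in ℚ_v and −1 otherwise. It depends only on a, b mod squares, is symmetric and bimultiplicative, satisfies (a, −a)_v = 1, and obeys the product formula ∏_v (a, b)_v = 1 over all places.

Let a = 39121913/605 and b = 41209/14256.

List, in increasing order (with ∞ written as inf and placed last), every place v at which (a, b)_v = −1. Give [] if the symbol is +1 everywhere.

[11, 17]

(a, b) ≡ (85, 11) mod (ℚ^×)²; places V = {2, 3, 5, 7, 11, 17, 29, 37, 41, ∞}.
(a,b)_5: α=-1, u≡3; β=0, v≡4 (mod 5); (3|5)=-1, (4|5)=+1; sign (−1)^0·-1^0·+1^-1 = +1.
(a,b)_∞: sgn(85)=+, sgn(11)=+, so +1.
(a,b)_37: α=2, u≡1; β=0, v≡16 (mod 37); (1|37)=+1, (16|37)=+1; sign (−1)^0·+1^0·+1^2 = +1.
(a,b)_3: α=0, u≡1; β=-4, v≡2 (mod 3); (1|3)=+1, (2|3)=-1; sign (−1)^0·+1^-4·-1^0 = +1.
(a,b)_17: α=1, u≡5; β=0, v≡12 (mod 17); (5|17)=-1, (12|17)=-1; sign (−1)^0·-1^0·-1^1 = -1.
(a,b)_41: α=2, u≡22; β=0, v≡27 (mod 41); (22|41)=-1, (27|41)=-1; sign (−1)^0·-1^0·-1^2 = +1.
(a,b)_11: α=-2, u≡10; β=-1, v≡4 (mod 11); (10|11)=-1, (4|11)=+1; sign (−1)^0·-1^-1·+1^-2 = -1.
(a,b)_2: α=0, β=-4; u≡5, v≡3 (mod 8); ε(u)ε(v)=0·1, αω(v)=0·1, βω(u)=-4·1; sum ≡ 0  ⇒  +1.
(a,b)_29: α=0, u≡11; β=2, v≡8 (mod 29); (11|29)=-1, (8|29)=-1; sign (−1)^0·-1^2·-1^0 = +1.
(a,b)_7: α=0, u≡4; β=2, v≡2 (mod 7); (4|7)=+1, (2|7)=+1; sign (−1)^0·+1^2·+1^0 = +1.
Ram(85, 11) = {11, 17}; no ℚ_11-point on the conic.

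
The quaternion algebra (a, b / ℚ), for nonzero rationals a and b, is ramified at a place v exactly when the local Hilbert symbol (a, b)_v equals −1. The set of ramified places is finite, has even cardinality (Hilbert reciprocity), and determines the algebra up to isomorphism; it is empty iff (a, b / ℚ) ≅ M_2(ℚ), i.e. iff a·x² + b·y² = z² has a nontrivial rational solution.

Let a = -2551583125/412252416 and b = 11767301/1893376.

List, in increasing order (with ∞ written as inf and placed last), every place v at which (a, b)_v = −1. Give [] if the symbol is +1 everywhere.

[17, 29]

(a, b) ≡ (-493, 29) mod (ℚ^×)²; places V = {2, 3, 5, 7, 13, 17, 29, 43, 47, ∞}.
(a,b)_47: α=-2, u≡6; β=0, v≡22 (mod 47); (6|47)=+1, (22|47)=-1; sign (−1)^0·+1^0·-1^-2 = +1.
(a,b)_∞: sgn(-493)=−, sgn(29)=+, so +1.
(a,b)_7: α=2, u≡4; β=4, v≡4 (mod 7); (4|7)=+1, (4|7)=+1; sign (−1)^0·+1^4·+1^2 = +1.
(a,b)_5: α=4, u≡2; β=0, v≡1 (mod 5); (2|5)=-1, (1|5)=+1; sign (−1)^0·-1^0·+1^4 = +1.
(a,b)_2: α=-8, β=-10; u≡3, v≡5 (mod 8); ε(u)ε(v)=1·0, αω(v)=-8·1, βω(u)=-10·1; sum ≡ 0  ⇒  +1.
(a,b)_17: α=1, u≡14; β=0, v≡3 (mod 17); (14|17)=-1, (3|17)=-1; sign (−1)^0·-1^0·-1^1 = -1.
(a,b)_13: α=2, u≡9; β=2, v≡10 (mod 13); (9|13)=+1, (10|13)=+1; sign (−1)^0·+1^2·+1^2 = +1.
(a,b)_3: α=-6, u≡2; β=0, v≡2 (mod 3); (2|3)=-1, (2|3)=-1; sign (−1)^0·-1^0·-1^-6 = +1.
(a,b)_43: α=0, u≡38; β=-2, v≡26 (mod 43); (38|43)=+1, (26|43)=-1; sign (−1)^0·+1^-2·-1^0 = +1.
(a,b)_29: α=1, u≡18; β=1, v≡23 (mod 29); (18|29)=-1, (23|29)=+1; sign (−1)^0·-1^1·+1^1 = -1.
Ram(-493, 29) = {17, 29}; no ℚ_17-point on the conic.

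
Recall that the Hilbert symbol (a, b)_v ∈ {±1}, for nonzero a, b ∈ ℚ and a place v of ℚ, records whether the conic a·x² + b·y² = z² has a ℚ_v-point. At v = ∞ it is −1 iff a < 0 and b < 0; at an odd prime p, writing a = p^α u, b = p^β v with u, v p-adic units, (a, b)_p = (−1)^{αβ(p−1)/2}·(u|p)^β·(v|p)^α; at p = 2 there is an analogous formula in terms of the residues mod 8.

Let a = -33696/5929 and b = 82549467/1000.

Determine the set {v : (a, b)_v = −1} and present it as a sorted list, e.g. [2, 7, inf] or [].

(a, b) ≡ (-26, 15470) mod (ℚ^×)²; places V = {2, 3, 5, 7, 11, 13, 17, ∞}.
(a,b)_13: α=1, u≡8; β=1, v≡8 (mod 13); (8|13)=-1, (8|13)=-1; sign (−1)^0·-1^1·-1^1 = +1.
(a,b)_17: α=0, u≡9; β=1, v≡4 (mod 17); (9|17)=+1, (4|17)=+1; sign (−1)^0·+1^1·+1^0 = +1.
(a,b)_7: α=-2, u≡1; β=3, v≡5 (mod 7); (1|7)=+1, (5|7)=-1; sign (−1)^0·+1^3·-1^-2 = +1.
(a,b)_5: α=0, u≡1; β=-3, v≡4 (mod 5); (1|5)=+1, (4|5)=+1; sign (−1)^0·+1^-3·+1^0 = +1.
(a,b)_2: α=5, β=-3; u≡3, v≡7 (mod 8); ε(u)ε(v)=1·1, αω(v)=5·0, βω(u)=-3·1; sum ≡ 0  ⇒  +1.
(a,b)_11: α=-2, u≡6; β=2, v≡4 (mod 11); (6|11)=-1, (4|11)=+1; sign (−1)^0·-1^2·+1^-2 = +1.
(a,b)_3: α=4, u≡1; β=2, v≡2 (mod 3); (1|3)=+1, (2|3)=-1; sign (−1)^0·+1^2·-1^4 = +1.
(a,b)_∞: sgn(-26)=−, sgn(15470)=+, so +1.
Ram(a, b) = ∅: the form -26·x² + 15470·y² − z² is isotropic over every ℚ_v, so by Hasse–Minkowski it is isotropic over ℚ.

[]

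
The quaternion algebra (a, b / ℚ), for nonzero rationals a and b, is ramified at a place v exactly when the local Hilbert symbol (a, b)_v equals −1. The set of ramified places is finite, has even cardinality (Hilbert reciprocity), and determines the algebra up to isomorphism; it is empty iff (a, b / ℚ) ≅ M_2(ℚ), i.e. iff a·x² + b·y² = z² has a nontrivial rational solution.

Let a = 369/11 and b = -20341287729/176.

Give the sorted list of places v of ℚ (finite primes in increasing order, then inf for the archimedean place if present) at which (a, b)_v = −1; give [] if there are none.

(a, b) ≡ (451, -6263939) mod (ℚ^×)²; places V = {2, 3, 7, 11, 17, 19, 41, 43, ∞}.
(a,b)_41: α=1, u≡12; β=1, v≡22 (mod 41); (12|41)=-1, (22|41)=-1; sign (−1)^0·-1^1·-1^1 = +1.
(a,b)_43: α=0, u≡14; β=1, v≡40 (mod 43); (14|43)=+1, (40|43)=+1; sign (−1)^0·+1^1·+1^0 = +1.
(a,b)_11: α=-1, u≡6; β=-1, v≡8 (mod 11); (6|11)=-1, (8|11)=-1; sign (−1)^1·-1^-1·-1^-1 = -1.
(a,b)_3: α=2, u≡1; β=6, v≡1 (mod 3); (1|3)=+1, (1|3)=+1; sign (−1)^0·+1^6·+1^2 = +1.
(a,b)_2: α=0, β=-4; u≡3, v≡5 (mod 8); ε(u)ε(v)=1·0, αω(v)=0·1, βω(u)=-4·1; sum ≡ 0  ⇒  +1.
(a,b)_7: α=0, u≡3; β=2, v≡1 (mod 7); (3|7)=-1, (1|7)=+1; sign (−1)^0·-1^2·+1^0 = +1.
(a,b)_19: α=0, u≡18; β=1, v≡6 (mod 19); (18|19)=-1, (6|19)=+1; sign (−1)^0·-1^1·+1^0 = -1.
(a,b)_∞: sgn(451)=+, sgn(-6263939)=−, so +1.
(a,b)_17: α=0, u≡15; β=1, v≡1 (mod 17); (15|17)=+1, (1|17)=+1; sign (−1)^0·+1^1·+1^0 = +1.
(451, -6263939 / ℚ) ramifies at {11, 19}: a division algebra.

[11, 19]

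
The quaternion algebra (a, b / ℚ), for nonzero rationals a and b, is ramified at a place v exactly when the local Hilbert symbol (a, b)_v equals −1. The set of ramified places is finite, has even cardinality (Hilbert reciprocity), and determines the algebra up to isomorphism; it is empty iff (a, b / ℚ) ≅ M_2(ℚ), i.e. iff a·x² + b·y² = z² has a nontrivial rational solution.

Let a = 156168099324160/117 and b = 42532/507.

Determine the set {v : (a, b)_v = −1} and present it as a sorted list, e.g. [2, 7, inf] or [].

[7, 23]

Mod squares: a ≡ 28405, b ≡ 651. Check v ∈ {∞, 2, 3, 5, 7, 11, 13, 19, 23, 31}.
v=19: a=19^1·(≡2), b=19^0·(≡11) mod 19; (2|19)=-1, (11|19)=+1; (−1)^{1·0·9}·(-1)^0·(+1)^1 = +1.
v=∞: 28405 > 0 and 651 > 0  ⇒  (a,b)_∞ = +1.
v=31: a=31^2·(≡7), b=31^1·(≡12) mod 31; (7|31)=+1, (12|31)=-1; (−1)^{2·1·15}·(+1)^1·(-1)^2 = +1.
v=7: a=7^4·(≡6), b=7^3·(≡4) mod 7; (6|7)=-1, (4|7)=+1; (−1)^{4·3·3}·(-1)^3·(+1)^4 = -1.
v=13: a=13^-1·(≡3), b=13^-2·(≡3) mod 13; (3|13)=+1, (3|13)=+1; (−1)^{-1·-2·6}·(+1)^-2·(+1)^-1 = +1.
v=3: a=3^-2·(≡1), b=3^-1·(≡1) mod 3; (1|3)=+1, (1|3)=+1; (−1)^{-2·-1·1}·(+1)^-1·(+1)^-2 = +1.
v=23: a=23^1·(≡4), b=23^0·(≡5) mod 23; (4|23)=+1, (5|23)=-1; (−1)^{1·0·11}·(+1)^0·(-1)^1 = -1.
v=2: v_2(a)=8, v_2(b)=2; units ≡ 5, 3 (mod 8); ε·ε+αω+βω = 0·1+8·1+2·1 ≡ 0  ⇒  (a,b)_2 = +1.
v=5: a=5^1·(≡1), b=5^0·(≡1) mod 5; (1|5)=+1, (1|5)=+1; (−1)^{1·0·2}·(+1)^0·(+1)^1 = +1.
v=11: a=11^2·(≡3), b=11^0·(≡6) mod 11; (3|11)=+1, (6|11)=-1; (−1)^{2·0·5}·(+1)^0·(-1)^2 = +1.
|Ram(28405, 651)| = 2, even; anisotropic at {7, 23}.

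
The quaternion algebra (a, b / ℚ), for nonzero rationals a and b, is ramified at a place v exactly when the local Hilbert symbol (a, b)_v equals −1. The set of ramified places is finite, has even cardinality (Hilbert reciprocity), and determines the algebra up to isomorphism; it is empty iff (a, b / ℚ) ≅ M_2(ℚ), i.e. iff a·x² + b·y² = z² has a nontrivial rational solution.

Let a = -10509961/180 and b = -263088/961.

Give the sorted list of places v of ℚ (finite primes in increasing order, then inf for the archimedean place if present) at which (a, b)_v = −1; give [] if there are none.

[5, 11, 37, inf]

Mod squares: a ≡ -1072445, b ≡ -203. Check v ∈ {∞, 2, 3, 5, 7, 11, 17, 29, 31, 37}.
v=7: a=7^2·(≡1), b=7^1·(≡3) mod 7; (1|7)=+1, (3|7)=-1; (−1)^{2·1·3}·(+1)^1·(-1)^2 = +1.
v=11: a=11^1·(≡5), b=11^0·(≡8) mod 11; (5|11)=+1, (8|11)=-1; (−1)^{1·0·5}·(+1)^0·(-1)^1 = -1.
v=∞: -1072445 < 0 and -203 < 0  ⇒  (a,b)_∞ = -1.
v=31: a=31^1·(≡18), b=31^-2·(≡9) mod 31; (18|31)=+1, (9|31)=+1; (−1)^{1·-2·15}·(+1)^-2·(+1)^1 = +1.
v=2: v_2(a)=-2, v_2(b)=4; units ≡ 3, 5 (mod 8); ε·ε+αω+βω = 1·0+-2·1+4·1 ≡ 0  ⇒  (a,b)_2 = +1.
v=29: a=29^0·(≡22), b=29^1·(≡23) mod 29; (22|29)=+1, (23|29)=+1; (−1)^{0·1·14}·(+1)^1·(+1)^0 = +1.
v=17: a=17^1·(≡4), b=17^0·(≡8) mod 17; (4|17)=+1, (8|17)=+1; (−1)^{1·0·8}·(+1)^0·(+1)^1 = +1.
v=3: a=3^-2·(≡1), b=3^4·(≡1) mod 3; (1|3)=+1, (1|3)=+1; (−1)^{-2·4·1}·(+1)^4·(+1)^-2 = +1.
v=5: a=5^-1·(≡4), b=5^0·(≡2) mod 5; (4|5)=+1, (2|5)=-1; (−1)^{-1·0·2}·(+1)^0·(-1)^-1 = -1.
v=37: a=37^1·(≡23), b=37^0·(≡18) mod 37; (23|37)=-1, (18|37)=-1; (−1)^{1·0·18}·(-1)^0·(-1)^1 = -1.
|Ram(-1072445, -203)| = 4, even; anisotropic at {5, 11, 37, ∞}.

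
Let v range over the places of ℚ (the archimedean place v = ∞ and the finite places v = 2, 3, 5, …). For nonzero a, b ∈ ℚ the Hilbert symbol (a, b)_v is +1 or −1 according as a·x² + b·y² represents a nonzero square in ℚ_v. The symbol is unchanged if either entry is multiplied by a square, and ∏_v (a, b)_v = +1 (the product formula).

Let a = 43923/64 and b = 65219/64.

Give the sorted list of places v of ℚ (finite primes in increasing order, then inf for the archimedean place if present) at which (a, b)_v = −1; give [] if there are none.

(a, b) ≡ (3, 11) mod (ℚ^×)²; places V = {2, 3, 7, 11, ∞}.
(a,b)_3: α=1, u≡1; β=0, v≡2 (mod 3); (1|3)=+1, (2|3)=-1; sign (−1)^0·+1^0·-1^1 = -1.
(a,b)_2: α=-6, β=-6; u≡3, v≡3 (mod 8); ε(u)ε(v)=1·1, αω(v)=-6·1, βω(u)=-6·1; sum ≡ 1  ⇒  -1.
(a,b)_7: α=0, u≡5; β=2, v≡1 (mod 7); (5|7)=-1, (1|7)=+1; sign (−1)^0·-1^2·+1^0 = +1.
(a,b)_∞: sgn(3)=+, sgn(11)=+, so +1.
(a,b)_11: α=4, u≡4; β=3, v≡3 (mod 11); (4|11)=+1, (3|11)=+1; sign (−1)^0·+1^3·+1^4 = +1.
(3, 11 / ℚ) ramifies at {2, 3}: a division algebra.

[2, 3]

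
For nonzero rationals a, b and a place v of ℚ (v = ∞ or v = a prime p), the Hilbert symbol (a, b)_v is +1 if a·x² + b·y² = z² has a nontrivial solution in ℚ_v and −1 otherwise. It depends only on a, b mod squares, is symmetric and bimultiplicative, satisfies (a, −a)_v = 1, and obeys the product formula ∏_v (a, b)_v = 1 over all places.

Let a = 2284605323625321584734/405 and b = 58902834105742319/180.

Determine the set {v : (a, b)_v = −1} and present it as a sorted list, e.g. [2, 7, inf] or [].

Mod squares: a ≡ 4070, b ≡ 326155. Check v ∈ {∞, 2, 3, 5, 7, 11, 37, 41, 43}.
v=37: a=37^1·(≡12), b=37^1·(≡36) mod 37; (12|37)=+1, (36|37)=+1; (−1)^{1·1·18}·(+1)^1·(+1)^1 = +1.
v=2: v_2(a)=1, v_2(b)=-2; units ≡ 3, 3 (mod 8); ε·ε+αω+βω = 1·1+1·1+-2·1 ≡ 0  ⇒  (a,b)_2 = +1.
v=7: a=7^4·(≡3), b=7^4·(≡2) mod 7; (3|7)=-1, (2|7)=+1; (−1)^{4·4·3}·(-1)^4·(+1)^4 = +1.
v=3: a=3^-4·(≡2), b=3^-2·(≡1) mod 3; (2|3)=-1, (1|3)=+1; (−1)^{-4·-2·1}·(-1)^-2·(+1)^-4 = +1.
v=5: a=5^-1·(≡4), b=5^-1·(≡4) mod 5; (4|5)=+1, (4|5)=+1; (−1)^{-1·-1·2}·(+1)^-1·(+1)^-1 = +1.
v=∞: 4070 > 0 and 326155 > 0  ⇒  (a,b)_∞ = +1.
v=41: a=41^4·(≡27), b=41^3·(≡10) mod 41; (27|41)=-1, (10|41)=+1; (−1)^{4·3·20}·(-1)^3·(+1)^4 = -1.
v=11: a=11^3·(≡7), b=11^2·(≡4) mod 11; (7|11)=-1, (4|11)=+1; (−1)^{3·2·5}·(-1)^2·(+1)^3 = +1.
v=43: a=43^4·(≡37), b=43^3·(≡35) mod 43; (37|43)=-1, (35|43)=+1; (−1)^{4·3·21}·(-1)^3·(+1)^4 = -1.
(4070, 326155 / ℚ) ramifies at {41, 43}: a division algebra.

[41, 43]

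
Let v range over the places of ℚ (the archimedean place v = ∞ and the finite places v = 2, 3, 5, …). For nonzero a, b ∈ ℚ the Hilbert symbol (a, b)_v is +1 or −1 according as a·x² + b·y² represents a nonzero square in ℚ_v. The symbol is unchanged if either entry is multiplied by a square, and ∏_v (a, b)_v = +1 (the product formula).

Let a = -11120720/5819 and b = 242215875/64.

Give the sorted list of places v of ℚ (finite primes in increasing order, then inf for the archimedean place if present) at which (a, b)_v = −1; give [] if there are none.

[5, 11, 13, 37]

Mod squares: a ≡ -26455, b ≡ 2035. Check v ∈ {∞, 2, 3, 5, 11, 13, 17, 23, 37}.
v=23: a=23^-2·(≡3), b=23^2·(≡11) mod 23; (3|23)=+1, (11|23)=-1; (−1)^{-2·2·11}·(+1)^2·(-1)^-2 = +1.
v=17: a=17^2·(≡5), b=17^0·(≡10) mod 17; (5|17)=-1, (10|17)=-1; (−1)^{2·0·8}·(-1)^0·(-1)^2 = +1.
v=13: a=13^1·(≡8), b=13^0·(≡8) mod 13; (8|13)=-1, (8|13)=-1; (−1)^{1·0·6}·(-1)^0·(-1)^1 = -1.
v=5: a=5^1·(≡4), b=5^3·(≡3) mod 5; (4|5)=+1, (3|5)=-1; (−1)^{1·3·2}·(+1)^3·(-1)^1 = -1.
v=2: v_2(a)=4, v_2(b)=-6; units ≡ 1, 3 (mod 8); ε·ε+αω+βω = 0·1+4·1+-6·0 ≡ 0  ⇒  (a,b)_2 = +1.
v=∞: -26455 < 0 and 2035 > 0  ⇒  (a,b)_∞ = +1.
v=37: a=37^1·(≡25), b=37^1·(≡22) mod 37; (25|37)=+1, (22|37)=-1; (−1)^{1·1·18}·(+1)^1·(-1)^1 = -1.
v=11: a=11^-1·(≡5), b=11^1·(≡5) mod 11; (5|11)=+1, (5|11)=+1; (−1)^{-1·1·5}·(+1)^1·(+1)^-1 = -1.
v=3: a=3^0·(≡2), b=3^2·(≡1) mod 3; (2|3)=-1, (1|3)=+1; (−1)^{0·2·1}·(-1)^2·(+1)^0 = +1.
Ram(-26455, 2035) = {5, 11, 13, 37}; no ℚ_5-point on the conic.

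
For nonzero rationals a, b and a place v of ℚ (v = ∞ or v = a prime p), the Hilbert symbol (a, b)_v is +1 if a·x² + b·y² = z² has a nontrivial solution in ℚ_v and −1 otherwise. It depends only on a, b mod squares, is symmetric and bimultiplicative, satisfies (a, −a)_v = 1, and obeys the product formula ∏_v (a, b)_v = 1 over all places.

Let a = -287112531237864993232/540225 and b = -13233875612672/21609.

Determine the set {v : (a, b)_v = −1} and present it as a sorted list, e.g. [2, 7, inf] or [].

[2, 13, 37, inf]

Mod squares: a ≡ -13, b ≡ -631997. Check v ∈ {∞, 2, 3, 5, 7, 11, 13, 19, 29, 31, 37}.
v=3: a=3^-2·(≡2), b=3^-2·(≡1) mod 3; (2|3)=-1, (1|3)=+1; (−1)^{-2·-2·1}·(-1)^-2·(+1)^-2 = +1.
v=5: a=5^-2·(≡2), b=5^0·(≡2) mod 5; (2|5)=-1, (2|5)=-1; (−1)^{-2·0·2}·(-1)^0·(-1)^-2 = +1.
v=29: a=29^2·(≡22), b=29^1·(≡19) mod 29; (22|29)=+1, (19|29)=-1; (−1)^{2·1·14}·(+1)^1·(-1)^2 = +1.
v=31: a=31^2·(≡10), b=31^1·(≡17) mod 31; (10|31)=+1, (17|31)=-1; (−1)^{2·1·15}·(+1)^1·(-1)^2 = +1.
v=13: a=13^5·(≡3), b=13^2·(≡8) mod 13; (3|13)=+1, (8|13)=-1; (−1)^{5·2·6}·(+1)^2·(-1)^5 = -1.
v=2: v_2(a)=4, v_2(b)=10; units ≡ 3, 3 (mod 8); ε·ε+αω+βω = 1·1+4·1+10·1 ≡ 1  ⇒  (a,b)_2 = -1.
v=11: a=11^2·(≡3), b=11^2·(≡2) mod 11; (3|11)=+1, (2|11)=-1; (−1)^{2·2·5}·(+1)^2·(-1)^2 = +1.
v=19: a=19^2·(≡9), b=19^1·(≡9) mod 19; (9|19)=+1, (9|19)=+1; (−1)^{2·1·9}·(+1)^1·(+1)^2 = +1.
v=∞: -13 < 0 and -631997 < 0  ⇒  (a,b)_∞ = -1.
v=7: a=7^-4·(≡2), b=7^-4·(≡3) mod 7; (2|7)=+1, (3|7)=-1; (−1)^{-4·-4·3}·(+1)^-4·(-1)^-4 = +1.
v=37: a=37^2·(≡32), b=37^1·(≡22) mod 37; (32|37)=-1, (22|37)=-1; (−1)^{2·1·18}·(-1)^1·(-1)^2 = -1.
(-13, -631997 / ℚ) ramifies at {2, 13, 37, ∞}: a division algebra.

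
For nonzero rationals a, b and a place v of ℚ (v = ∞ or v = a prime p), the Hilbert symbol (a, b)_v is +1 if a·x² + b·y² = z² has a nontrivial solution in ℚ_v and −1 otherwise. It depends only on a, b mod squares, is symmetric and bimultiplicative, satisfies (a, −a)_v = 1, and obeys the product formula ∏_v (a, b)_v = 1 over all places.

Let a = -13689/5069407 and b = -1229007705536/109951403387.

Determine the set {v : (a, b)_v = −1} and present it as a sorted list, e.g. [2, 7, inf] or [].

Mod squares: a ≡ -7, b ≡ -258013. Check v ∈ {∞, 2, 3, 7, 13, 17, 23, 29, 31, 37, 41}.
v=2: v_2(a)=0, v_2(b)=6; units ≡ 1, 3 (mod 8); ε·ε+αω+βω = 0·1+0·1+6·0 ≡ 0  ⇒  (a,b)_2 = +1.
v=37: a=37^-2·(≡25), b=37^-4·(≡27) mod 37; (25|37)=+1, (27|37)=+1; (−1)^{-2·-4·18}·(+1)^-4·(+1)^-2 = +1.
v=17: a=17^0·(≡14), b=17^-2·(≡9) mod 17; (14|17)=-1, (9|17)=+1; (−1)^{0·-2·8}·(-1)^-2·(+1)^0 = +1.
v=3: a=3^4·(≡2), b=3^0·(≡2) mod 3; (2|3)=-1, (2|3)=-1; (−1)^{4·0·1}·(-1)^0·(-1)^4 = +1.
v=31: a=31^0·(≡21), b=31^1·(≡1) mod 31; (21|31)=-1, (1|31)=+1; (−1)^{0·1·15}·(-1)^1·(+1)^0 = -1.
v=41: a=41^0·(≡29), b=41^1·(≡1) mod 41; (29|41)=-1, (1|41)=+1; (−1)^{0·1·20}·(-1)^1·(+1)^0 = -1.
v=23: a=23^-2·(≡12), b=23^2·(≡8) mod 23; (12|23)=+1, (8|23)=+1; (−1)^{-2·2·11}·(+1)^2·(+1)^-2 = +1.
v=7: a=7^-1·(≡5), b=7^-1·(≡3) mod 7; (5|7)=-1, (3|7)=-1; (−1)^{-1·-1·3}·(-1)^-1·(-1)^-1 = -1.
v=13: a=13^2·(≡2), b=13^4·(≡11) mod 13; (2|13)=-1, (11|13)=-1; (−1)^{2·4·6}·(-1)^4·(-1)^2 = +1.
v=29: a=29^0·(≡7), b=29^-1·(≡13) mod 29; (7|29)=+1, (13|29)=+1; (−1)^{0·-1·14}·(+1)^-1·(+1)^0 = +1.
v=∞: -7 < 0 and -258013 < 0  ⇒  (a,b)_∞ = -1.
(-7, -258013 / ℚ) ramifies at {7, 31, 41, ∞}: a division algebra.

[7, 31, 41, inf]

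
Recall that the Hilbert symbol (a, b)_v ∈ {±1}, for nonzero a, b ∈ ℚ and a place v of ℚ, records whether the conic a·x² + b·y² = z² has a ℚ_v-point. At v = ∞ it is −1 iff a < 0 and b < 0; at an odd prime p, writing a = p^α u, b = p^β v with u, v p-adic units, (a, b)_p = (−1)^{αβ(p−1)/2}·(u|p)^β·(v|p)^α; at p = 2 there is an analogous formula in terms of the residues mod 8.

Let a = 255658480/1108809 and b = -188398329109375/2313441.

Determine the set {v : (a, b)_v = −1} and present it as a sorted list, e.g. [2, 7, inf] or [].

[5, 7]

(a, b) ≡ (55, -7) mod (ℚ^×)²; places V = {2, 3, 5, 7, 11, 13, ∞}.
(a,b)_∞: sgn(55)=+, sgn(-7)=−, so +1.
(a,b)_11: α=3, u≡1; β=4, v≡4 (mod 11); (1|11)=+1, (4|11)=+1; sign (−1)^0·+1^4·+1^3 = +1.
(a,b)_2: α=4, β=0; u≡7, v≡1 (mod 8); ε(u)ε(v)=1·0, αω(v)=4·0, βω(u)=0·0; sum ≡ 0  ⇒  +1.
(a,b)_13: α=-2, u≡10; β=-4, v≡6 (mod 13); (10|13)=+1, (6|13)=-1; sign (−1)^0·+1^-4·-1^-2 = +1.
(a,b)_5: α=1, u≡4; β=6, v≡2 (mod 5); (4|5)=+1, (2|5)=-1; sign (−1)^0·+1^6·-1^1 = -1.
(a,b)_7: α=4, u≡5; β=7, v≡6 (mod 7); (5|7)=-1, (6|7)=-1; sign (−1)^0·-1^7·-1^4 = -1.
(a,b)_3: α=-8, u≡1; β=-4, v≡2 (mod 3); (1|3)=+1, (2|3)=-1; sign (−1)^0·+1^-4·-1^-8 = +1.
Ram(55, -7) = {5, 7}; no ℚ_5-point on the conic.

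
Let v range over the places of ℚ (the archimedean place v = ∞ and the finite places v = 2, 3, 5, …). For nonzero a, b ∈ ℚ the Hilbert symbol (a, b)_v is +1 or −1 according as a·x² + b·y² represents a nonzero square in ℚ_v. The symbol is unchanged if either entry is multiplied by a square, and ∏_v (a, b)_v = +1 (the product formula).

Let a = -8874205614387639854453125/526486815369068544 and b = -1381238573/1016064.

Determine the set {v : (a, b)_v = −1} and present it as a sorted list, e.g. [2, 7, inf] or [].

(a, b) ≡ (-1885, -2717) mod (ℚ^×)²; places V = {2, 3, 5, 7, 11, 13, 19, 23, 29, 31, ∞}.
(a,b)_29: α=1, u≡20; β=0, v≡1 (mod 29); (20|29)=+1, (1|29)=+1; sign (−1)^0·+1^0·+1^1 = +1.
(a,b)_11: α=2, u≡6; β=1, v≡7 (mod 11); (6|11)=-1, (7|11)=-1; sign (−1)^0·-1^1·-1^2 = -1.
(a,b)_5: α=7, u≡2; β=0, v≡3 (mod 5); (2|5)=-1, (3|5)=-1; sign (−1)^0·-1^0·-1^7 = -1.
(a,b)_7: α=6, u≡3; β=-2, v≡3 (mod 7); (3|7)=-1, (3|7)=-1; sign (−1)^0·-1^-2·-1^6 = +1.
(a,b)_31: α=2, u≡29; β=2, v≡26 (mod 31); (29|31)=-1, (26|31)=-1; sign (−1)^0·-1^2·-1^2 = +1.
(a,b)_13: α=3, u≡11; β=1, v≡10 (mod 13); (11|13)=-1, (10|13)=+1; sign (−1)^0·-1^1·+1^3 = -1.
(a,b)_2: α=-24, β=-8; u≡3, v≡3 (mod 8); ε(u)ε(v)=1·1, αω(v)=-24·1, βω(u)=-8·1; sum ≡ 1  ⇒  -1.
(a,b)_23: α=0, u≡13; β=2, v≡11 (mod 23); (13|23)=+1, (11|23)=-1; sign (−1)^0·+1^2·-1^0 = +1.
(a,b)_∞: sgn(-1885)=−, sgn(-2717)=−, so -1.
(a,b)_19: α=4, u≡13; β=1, v≡7 (mod 19); (13|19)=-1, (7|19)=+1; sign (−1)^0·-1^1·+1^4 = -1.
(a,b)_3: α=-22, u≡2; β=-4, v≡1 (mod 3); (2|3)=-1, (1|3)=+1; sign (−1)^0·-1^-4·+1^-22 = +1.
Ram(-1885, -2717) = {2, 5, 11, 13, 19, ∞}; no ℚ_2-point on the conic.

[2, 5, 11, 13, 19, inf]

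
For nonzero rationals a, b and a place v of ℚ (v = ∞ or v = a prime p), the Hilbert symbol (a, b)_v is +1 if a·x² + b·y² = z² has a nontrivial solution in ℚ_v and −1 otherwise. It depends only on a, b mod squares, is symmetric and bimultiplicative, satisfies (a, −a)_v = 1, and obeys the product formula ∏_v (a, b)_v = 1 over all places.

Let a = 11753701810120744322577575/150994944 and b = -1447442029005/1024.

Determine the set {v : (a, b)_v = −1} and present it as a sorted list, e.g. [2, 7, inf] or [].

Mod squares: a ≡ 47, b ≡ -15976005. Check v ∈ {∞, 2, 3, 5, 7, 11, 17, 31, 43, 47}.
v=47: a=47^1·(≡21), b=47^1·(≡7) mod 47; (21|47)=+1, (7|47)=+1; (−1)^{1·1·23}·(+1)^1·(+1)^1 = -1.
v=5: a=5^2·(≡2), b=5^1·(≡1) mod 5; (2|5)=-1, (1|5)=+1; (−1)^{2·1·2}·(-1)^1·(+1)^2 = -1.
v=17: a=17^2·(≡1), b=17^1·(≡7) mod 17; (1|17)=+1, (7|17)=-1; (−1)^{2·1·8}·(+1)^1·(-1)^2 = +1.
v=∞: 47 > 0 and -15976005 < 0  ⇒  (a,b)_∞ = +1.
v=11: a=11^2·(≡4), b=11^0·(≡6) mod 11; (4|11)=+1, (6|11)=-1; (−1)^{2·0·5}·(+1)^0·(-1)^2 = +1.
v=7: a=7^2·(≡6), b=7^2·(≡2) mod 7; (6|7)=-1, (2|7)=+1; (−1)^{2·2·3}·(-1)^2·(+1)^2 = +1.
v=3: a=3^-2·(≡2), b=3^1·(≡1) mod 3; (2|3)=-1, (1|3)=+1; (−1)^{-2·1·1}·(-1)^1·(+1)^-2 = -1.
v=43: a=43^6·(≡41), b=43^3·(≡22) mod 43; (41|43)=+1, (22|43)=-1; (−1)^{6·3·21}·(+1)^3·(-1)^6 = +1.
v=2: v_2(a)=-24, v_2(b)=-10; units ≡ 7, 3 (mod 8); ε·ε+αω+βω = 1·1+-24·1+-10·0 ≡ 1  ⇒  (a,b)_2 = -1.
v=31: a=31^4·(≡7), b=31^1·(≡8) mod 31; (7|31)=+1, (8|31)=+1; (−1)^{4·1·15}·(+1)^1·(+1)^4 = +1.
Ram(47, -15976005) = {2, 3, 5, 47}; no ℚ_2-point on the conic.

[2, 3, 5, 47]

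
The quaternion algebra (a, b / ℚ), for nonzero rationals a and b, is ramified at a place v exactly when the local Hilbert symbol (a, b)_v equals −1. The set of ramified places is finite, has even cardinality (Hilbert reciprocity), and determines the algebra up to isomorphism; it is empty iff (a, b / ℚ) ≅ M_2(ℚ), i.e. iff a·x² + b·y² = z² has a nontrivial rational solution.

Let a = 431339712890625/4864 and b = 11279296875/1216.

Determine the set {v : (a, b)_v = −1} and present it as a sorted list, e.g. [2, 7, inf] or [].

[3, 5, 7, 11, 19, 29]

Mod squares: a ≡ 2140635, b ≡ 21945. Check v ∈ {∞, 2, 3, 5, 7, 11, 19, 29, 37}.
v=5: a=5^9·(≡2), b=5^11·(≡1) mod 5; (2|5)=-1, (1|5)=+1; (−1)^{9·11·2}·(-1)^11·(+1)^9 = -1.
v=11: a=11^2·(≡2), b=11^1·(≡1) mod 11; (2|11)=-1, (1|11)=+1; (−1)^{2·1·5}·(-1)^1·(+1)^2 = -1.
v=∞: 2140635 > 0 and 21945 > 0  ⇒  (a,b)_∞ = +1.
v=2: v_2(a)=-8, v_2(b)=-6; units ≡ 3, 1 (mod 8); ε·ε+αω+βω = 1·0+-8·0+-6·1 ≡ 0  ⇒  (a,b)_2 = +1.
v=37: a=37^1·(≡13), b=37^0·(≡26) mod 37; (13|37)=-1, (26|37)=+1; (−1)^{1·0·18}·(-1)^0·(+1)^1 = +1.
v=29: a=29^1·(≡26), b=29^0·(≡21) mod 29; (26|29)=-1, (21|29)=-1; (−1)^{1·0·14}·(-1)^0·(-1)^1 = -1.
v=19: a=19^-1·(≡13), b=19^-1·(≡8) mod 19; (13|19)=-1, (8|19)=-1; (−1)^{-1·-1·9}·(-1)^-1·(-1)^-1 = -1.
v=3: a=3^5·(≡1), b=3^1·(≡1) mod 3; (1|3)=+1, (1|3)=+1; (−1)^{5·1·1}·(+1)^1·(+1)^5 = -1.
v=7: a=7^1·(≡6), b=7^1·(≡3) mod 7; (6|7)=-1, (3|7)=-1; (−1)^{1·1·3}·(-1)^1·(-1)^1 = -1.
|Ram(2140635, 21945)| = 6, even; anisotropic at {3, 5, 7, 11, 19, 29}.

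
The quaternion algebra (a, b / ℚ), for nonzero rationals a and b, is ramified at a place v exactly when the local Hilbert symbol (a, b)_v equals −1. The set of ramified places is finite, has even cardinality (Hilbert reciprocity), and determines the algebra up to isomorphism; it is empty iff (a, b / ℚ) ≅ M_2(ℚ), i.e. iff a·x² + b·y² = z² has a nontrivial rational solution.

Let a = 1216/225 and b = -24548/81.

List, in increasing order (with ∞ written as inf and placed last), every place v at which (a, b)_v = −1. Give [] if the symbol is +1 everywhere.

(a, b) ≡ (19, -17) mod (ℚ^×)²; places V = {2, 3, 5, 17, 19, ∞}.
(a,b)_5: α=-2, u≡4; β=0, v≡2 (mod 5); (4|5)=+1, (2|5)=-1; sign (−1)^0·+1^0·-1^-2 = +1.
(a,b)_∞: sgn(19)=+, sgn(-17)=−, so +1.
(a,b)_2: α=6, β=2; u≡3, v≡7 (mod 8); ε(u)ε(v)=1·1, αω(v)=6·0, βω(u)=2·1; sum ≡ 1  ⇒  -1.
(a,b)_19: α=1, u≡4; β=2, v≡13 (mod 19); (4|19)=+1, (13|19)=-1; sign (−1)^0·+1^2·-1^1 = -1.
(a,b)_3: α=-2, u≡1; β=-4, v≡1 (mod 3); (1|3)=+1, (1|3)=+1; sign (−1)^0·+1^-4·+1^-2 = +1.
(a,b)_17: α=0, u≡15; β=1, v≡4 (mod 17); (15|17)=+1, (4|17)=+1; sign (−1)^0·+1^1·+1^0 = +1.
(19, -17 / ℚ) ramifies at {2, 19}: a division algebra.

[2, 19]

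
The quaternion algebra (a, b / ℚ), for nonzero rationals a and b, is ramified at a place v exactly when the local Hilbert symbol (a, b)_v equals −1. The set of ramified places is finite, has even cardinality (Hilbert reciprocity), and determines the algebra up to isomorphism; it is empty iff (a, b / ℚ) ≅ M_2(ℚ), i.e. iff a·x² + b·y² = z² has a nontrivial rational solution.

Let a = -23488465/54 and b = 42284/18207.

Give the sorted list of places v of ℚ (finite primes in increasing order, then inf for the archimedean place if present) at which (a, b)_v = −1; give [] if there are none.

(a, b) ≡ (-2310, 77) mod (ℚ^×)²; places V = {2, 3, 5, 7, 11, 13, 17, 19, 31, ∞}.
(a,b)_31: α=0, u≡21; β=2, v≡23 (mod 31); (21|31)=-1, (23|31)=-1; sign (−1)^0·-1^2·-1^0 = +1.
(a,b)_3: α=-3, u≡1; β=-2, v≡2 (mod 3); (1|3)=+1, (2|3)=-1; sign (−1)^0·+1^-2·-1^-3 = -1.
(a,b)_13: α=2, u≡12; β=0, v≡3 (mod 13); (12|13)=+1, (3|13)=+1; sign (−1)^0·+1^0·+1^2 = +1.
(a,b)_2: α=-1, β=2; u≡5, v≡5 (mod 8); ε(u)ε(v)=0·0, αω(v)=-1·1, βω(u)=2·1; sum ≡ 1  ⇒  -1.
(a,b)_∞: sgn(-2310)=−, sgn(77)=+, so +1.
(a,b)_19: α=2, u≡3; β=0, v≡17 (mod 19); (3|19)=-1, (17|19)=+1; sign (−1)^0·-1^0·+1^2 = +1.
(a,b)_5: α=1, u≡3; β=0, v≡2 (mod 5); (3|5)=-1, (2|5)=-1; sign (−1)^0·-1^0·-1^1 = -1.
(a,b)_7: α=1, u≡5; β=-1, v≡1 (mod 7); (5|7)=-1, (1|7)=+1; sign (−1)^1·-1^-1·+1^1 = +1.
(a,b)_17: α=0, u≡9; β=-2, v≡16 (mod 17); (9|17)=+1, (16|17)=+1; sign (−1)^0·+1^-2·+1^0 = +1.
(a,b)_11: α=1, u≡6; β=1, v≡8 (mod 11); (6|11)=-1, (8|11)=-1; sign (−1)^1·-1^1·-1^1 = -1.
(-2310, 77 / ℚ) ramifies at {2, 3, 5, 11}: a division algebra.

[2, 3, 5, 11]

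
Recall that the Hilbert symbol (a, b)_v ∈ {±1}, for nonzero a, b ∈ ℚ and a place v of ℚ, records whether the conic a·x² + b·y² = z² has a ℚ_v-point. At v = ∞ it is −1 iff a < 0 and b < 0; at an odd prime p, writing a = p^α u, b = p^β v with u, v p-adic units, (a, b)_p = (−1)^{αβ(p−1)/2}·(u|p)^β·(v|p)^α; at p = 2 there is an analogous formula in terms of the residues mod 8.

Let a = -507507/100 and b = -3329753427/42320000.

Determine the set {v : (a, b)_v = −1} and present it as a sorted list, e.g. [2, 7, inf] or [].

Mod squares: a ≡ -3003, b ≡ -6006. Check v ∈ {∞, 2, 3, 5, 7, 11, 13, 23}.
v=23: a=23^0·(≡10), b=23^-2·(≡11) mod 23; (10|23)=-1, (11|23)=-1; (−1)^{0·-2·11}·(-1)^-2·(-1)^0 = +1.
v=∞: -3003 < 0 and -6006 < 0  ⇒  (a,b)_∞ = -1.
v=3: a=3^1·(≡1), b=3^9·(≡2) mod 3; (1|3)=+1, (2|3)=-1; (−1)^{1·9·1}·(+1)^9·(-1)^1 = +1.
v=2: v_2(a)=-2, v_2(b)=-7; units ≡ 5, 5 (mod 8); ε·ε+αω+βω = 0·0+-2·1+-7·1 ≡ 1  ⇒  (a,b)_2 = -1.
v=7: a=7^1·(≡6), b=7^1·(≡5) mod 7; (6|7)=-1, (5|7)=-1; (−1)^{1·1·3}·(-1)^1·(-1)^1 = -1.
v=11: a=11^1·(≡8), b=11^1·(≡5) mod 11; (8|11)=-1, (5|11)=+1; (−1)^{1·1·5}·(-1)^1·(+1)^1 = +1.
v=5: a=5^-2·(≡2), b=5^-4·(≡4) mod 5; (2|5)=-1, (4|5)=+1; (−1)^{-2·-4·2}·(-1)^-4·(+1)^-2 = +1.
v=13: a=13^3·(≡9), b=13^3·(≡5) mod 13; (9|13)=+1, (5|13)=-1; (−1)^{3·3·6}·(+1)^3·(-1)^3 = -1.
(-3003, -6006 / ℚ) ramifies at {2, 7, 13, ∞}: a division algebra.

[2, 7, 13, inf]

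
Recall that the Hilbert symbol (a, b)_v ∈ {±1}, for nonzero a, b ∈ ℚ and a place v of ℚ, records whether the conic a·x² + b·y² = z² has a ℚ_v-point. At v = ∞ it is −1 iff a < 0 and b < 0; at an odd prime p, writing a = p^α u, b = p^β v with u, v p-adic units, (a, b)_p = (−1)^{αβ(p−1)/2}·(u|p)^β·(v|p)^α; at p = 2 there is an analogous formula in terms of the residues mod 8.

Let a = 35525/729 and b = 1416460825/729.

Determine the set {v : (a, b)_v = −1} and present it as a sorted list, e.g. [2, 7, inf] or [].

(a, b) ≡ (29, 335257) mod (ℚ^×)²; places V = {2, 3, 5, 7, 13, 17, 29, 37, 41, ∞}.
(a,b)_5: α=2, u≡4; β=2, v≡2 (mod 5); (4|5)=+1, (2|5)=-1; sign (−1)^0·+1^2·-1^2 = +1.
(a,b)_41: α=0, u≡7; β=1, v≡37 (mod 41); (7|41)=-1, (37|41)=+1; sign (−1)^0·-1^1·+1^0 = -1.
(a,b)_17: α=0, u≡11; β=1, v≡4 (mod 17); (11|17)=-1, (4|17)=+1; sign (−1)^0·-1^1·+1^0 = -1.
(a,b)_37: α=0, u≡13; β=1, v≡16 (mod 37); (13|37)=-1, (16|37)=+1; sign (−1)^0·-1^1·+1^0 = -1.
(a,b)_29: α=1, u≡9; β=0, v≡27 (mod 29); (9|29)=+1, (27|29)=-1; sign (−1)^0·+1^0·-1^1 = -1.
(a,b)_13: α=0, u≡9; β=3, v≡3 (mod 13); (9|13)=+1, (3|13)=+1; sign (−1)^0·+1^3·+1^0 = +1.
(a,b)_2: α=0, β=0; u≡5, v≡1 (mod 8); ε(u)ε(v)=0·0, αω(v)=0·0, βω(u)=0·1; sum ≡ 0  ⇒  +1.
(a,b)_7: α=2, u≡4; β=0, v≡3 (mod 7); (4|7)=+1, (3|7)=-1; sign (−1)^0·+1^0·-1^2 = +1.
(a,b)_3: α=-6, u≡2; β=-6, v≡1 (mod 3); (2|3)=-1, (1|3)=+1; sign (−1)^0·-1^-6·+1^-6 = +1.
(a,b)_∞: sgn(29)=+, sgn(335257)=+, so +1.
Ram(29, 335257) = {17, 29, 37, 41}; no ℚ_17-point on the conic.

[17, 29, 37, 41]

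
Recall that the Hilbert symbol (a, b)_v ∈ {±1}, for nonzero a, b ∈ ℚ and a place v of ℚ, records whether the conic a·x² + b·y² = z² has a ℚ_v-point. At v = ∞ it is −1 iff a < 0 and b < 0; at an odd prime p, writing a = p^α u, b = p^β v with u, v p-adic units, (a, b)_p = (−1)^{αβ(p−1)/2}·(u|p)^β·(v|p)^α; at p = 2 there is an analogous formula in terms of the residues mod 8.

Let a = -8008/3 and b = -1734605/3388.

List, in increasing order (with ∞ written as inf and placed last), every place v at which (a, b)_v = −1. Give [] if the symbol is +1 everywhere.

Mod squares: a ≡ -6006, b ≡ -35. Check v ∈ {∞, 2, 3, 5, 7, 11, 13, 19, 31}.
v=31: a=31^0·(≡7), b=31^2·(≡13) mod 31; (7|31)=+1, (13|31)=-1; (−1)^{0·2·15}·(+1)^2·(-1)^0 = +1.
v=19: a=19^0·(≡16), b=19^2·(≡13) mod 19; (16|19)=+1, (13|19)=-1; (−1)^{0·2·9}·(+1)^2·(-1)^0 = +1.
v=2: v_2(a)=3, v_2(b)=-2; units ≡ 5, 5 (mod 8); ε·ε+αω+βω = 0·0+3·1+-2·1 ≡ 1  ⇒  (a,b)_2 = -1.
v=3: a=3^-1·(≡2), b=3^0·(≡1) mod 3; (2|3)=-1, (1|3)=+1; (−1)^{-1·0·1}·(-1)^0·(+1)^-1 = +1.
v=7: a=7^1·(≡6), b=7^-1·(≡2) mod 7; (6|7)=-1, (2|7)=+1; (−1)^{1·-1·3}·(-1)^-1·(+1)^1 = +1.
v=∞: -6006 < 0 and -35 < 0  ⇒  (a,b)_∞ = -1.
v=13: a=13^1·(≡7), b=13^0·(≡3) mod 13; (7|13)=-1, (3|13)=+1; (−1)^{1·0·6}·(-1)^0·(+1)^1 = +1.
v=5: a=5^0·(≡4), b=5^1·(≡3) mod 5; (4|5)=+1, (3|5)=-1; (−1)^{0·1·2}·(+1)^1·(-1)^0 = +1.
v=11: a=11^1·(≡3), b=11^-2·(≡3) mod 11; (3|11)=+1, (3|11)=+1; (−1)^{1·-2·5}·(+1)^-2·(+1)^1 = +1.
Ram(-6006, -35) = {2, ∞}; no ℚ_2-point on the conic.

[2, inf]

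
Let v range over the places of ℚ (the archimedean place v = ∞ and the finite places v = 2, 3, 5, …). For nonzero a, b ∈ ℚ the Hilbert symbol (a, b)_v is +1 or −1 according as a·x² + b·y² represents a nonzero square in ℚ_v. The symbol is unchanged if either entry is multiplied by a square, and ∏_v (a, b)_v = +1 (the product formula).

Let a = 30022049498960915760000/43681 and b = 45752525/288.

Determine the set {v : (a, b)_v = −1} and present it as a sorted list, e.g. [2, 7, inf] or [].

(a, b) ≡ (1326, 442) mod (ℚ^×)²; places V = {2, 3, 5, 7, 11, 13, 17, 19, ∞}.
(a,b)_19: α=-2, u≡12; β=0, v≡4 (mod 19); (12|19)=-1, (4|19)=+1; sign (−1)^0·-1^0·+1^-2 = +1.
(a,b)_17: α=3, u≡12; β=1, v≡13 (mod 17); (12|17)=-1, (13|17)=+1; sign (−1)^0·-1^1·+1^3 = -1.
(a,b)_13: α=9, u≡2; β=3, v≡6 (mod 13); (2|13)=-1, (6|13)=-1; sign (−1)^0·-1^3·-1^9 = +1.
(a,b)_2: α=7, β=-5; u≡7, v≡5 (mod 8); ε(u)ε(v)=1·0, αω(v)=7·1, βω(u)=-5·0; sum ≡ 1  ⇒  -1.
(a,b)_7: α=4, u≡5; β=2, v≡2 (mod 7); (5|7)=-1, (2|7)=+1; sign (−1)^0·-1^2·+1^4 = +1.
(a,b)_11: α=-2, u≡6; β=0, v≡8 (mod 11); (6|11)=-1, (8|11)=-1; sign (−1)^0·-1^0·-1^-2 = +1.
(a,b)_5: α=4, u≡1; β=2, v≡2 (mod 5); (1|5)=+1, (2|5)=-1; sign (−1)^0·+1^2·-1^4 = +1.
(a,b)_3: α=1, u≡1; β=-2, v≡1 (mod 3); (1|3)=+1, (1|3)=+1; sign (−1)^0·+1^-2·+1^1 = +1.
(a,b)_∞: sgn(1326)=+, sgn(442)=+, so +1.
Ram(1326, 442) = {2, 17}; no ℚ_2-point on the conic.

[2, 17]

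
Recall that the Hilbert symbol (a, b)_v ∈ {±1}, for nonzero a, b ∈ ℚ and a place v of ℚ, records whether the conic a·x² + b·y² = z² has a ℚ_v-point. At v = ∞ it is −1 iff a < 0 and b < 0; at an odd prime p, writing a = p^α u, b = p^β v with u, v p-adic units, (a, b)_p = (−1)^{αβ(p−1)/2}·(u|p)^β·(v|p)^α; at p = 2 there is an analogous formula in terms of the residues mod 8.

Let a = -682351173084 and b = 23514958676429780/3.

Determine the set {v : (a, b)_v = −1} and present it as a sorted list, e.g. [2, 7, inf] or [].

[3, 23]

Mod squares: a ≡ -399, b ≡ 41250615. Check v ∈ {∞, 2, 3, 5, 7, 19, 23, 29, 31}.
v=19: a=19^1·(≡9), b=19^1·(≡13) mod 19; (9|19)=+1, (13|19)=-1; (−1)^{1·1·9}·(+1)^1·(-1)^1 = +1.
v=23: a=23^2·(≡10), b=23^3·(≡17) mod 23; (10|23)=-1, (17|23)=-1; (−1)^{2·3·11}·(-1)^3·(-1)^2 = -1.
v=5: a=5^0·(≡1), b=5^1·(≡2) mod 5; (1|5)=+1, (2|5)=-1; (−1)^{0·1·2}·(+1)^1·(-1)^0 = +1.
v=3: a=3^1·(≡2), b=3^-1·(≡2) mod 3; (2|3)=-1, (2|3)=-1; (−1)^{1·-1·1}·(-1)^-1·(-1)^1 = -1.
v=31: a=31^2·(≡4), b=31^3·(≡23) mod 31; (4|31)=+1, (23|31)=-1; (−1)^{2·3·15}·(+1)^3·(-1)^2 = +1.
v=∞: -399 < 0 and 41250615 > 0  ⇒  (a,b)_∞ = +1.
v=2: v_2(a)=2, v_2(b)=2; units ≡ 1, 7 (mod 8); ε·ε+αω+βω = 0·1+2·0+2·0 ≡ 0  ⇒  (a,b)_2 = +1.
v=7: a=7^1·(≡3), b=7^1·(≡4) mod 7; (3|7)=-1, (4|7)=+1; (−1)^{1·1·3}·(-1)^1·(+1)^1 = +1.
v=29: a=29^2·(≡1), b=29^3·(≡26) mod 29; (1|29)=+1, (26|29)=-1; (−1)^{2·3·14}·(+1)^3·(-1)^2 = +1.
(-399, 41250615 / ℚ) ramifies at {3, 23}: a division algebra.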